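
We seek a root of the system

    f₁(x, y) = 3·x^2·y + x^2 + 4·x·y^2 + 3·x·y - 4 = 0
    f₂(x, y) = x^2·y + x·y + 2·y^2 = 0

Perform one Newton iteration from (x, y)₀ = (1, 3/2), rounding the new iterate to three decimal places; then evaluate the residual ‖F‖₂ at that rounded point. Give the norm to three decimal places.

2.511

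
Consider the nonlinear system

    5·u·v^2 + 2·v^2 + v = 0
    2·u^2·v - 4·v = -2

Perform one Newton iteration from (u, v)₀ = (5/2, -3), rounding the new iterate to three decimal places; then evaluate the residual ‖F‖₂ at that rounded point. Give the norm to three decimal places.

36.238

At (5/2, -3): F = (127.500, -23.500).
Jacobian J = [[5·v^2, 10·u·v + 4·v + 1], [4·u·v, 2·u^2 - 4]].
At the point, J = [[45.000, -86.000], [-30.000, 8.500]] (det J = -2197.500).
Solving J·Δ = −F gives Δ = (-0.427, 1.259).
Then the next iterate is (u, v)₁ = (2.073, -1.741).
Re-evaluating at (2.073, -1.741): F = (35.73832, -5.99930), so ‖F‖₂ = 36.238.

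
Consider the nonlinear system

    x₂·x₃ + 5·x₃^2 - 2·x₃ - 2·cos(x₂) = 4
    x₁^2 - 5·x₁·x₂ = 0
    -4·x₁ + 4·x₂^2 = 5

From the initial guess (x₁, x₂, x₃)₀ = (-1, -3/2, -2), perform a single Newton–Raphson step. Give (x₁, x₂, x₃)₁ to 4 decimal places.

At (-1, -3/2, -2): F = (22.858526, -6.5000, 8.0000).
Jacobian J = [[0, x₃ + 2·sin(x₂), x₂ + 10·x₃ - 2], [2·x₁ - 5·x₂, -5·x₁, 0], [-4, 8·x₂, 0]].
At the point, J = [[0.0000, -3.994990, -23.5000], [5.5000, 5.0000, 0.0000], [-4.0000, -12.0000, 0.0000]] (det J = 1081.0000).
Solving J·Δ = −F gives Δ = (0.8261, 0.3913, 0.9062).
Then the next iterate is (x₁, x₂, x₃)₁ = (-0.1739, -1.1087, -1.0938).

(-0.1739, -1.1087, -1.0938)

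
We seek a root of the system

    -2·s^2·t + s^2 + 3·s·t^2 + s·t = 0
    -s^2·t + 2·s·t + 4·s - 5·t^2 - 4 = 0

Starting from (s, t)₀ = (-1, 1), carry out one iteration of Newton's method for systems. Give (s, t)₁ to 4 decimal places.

(-14.1667, -8.3333)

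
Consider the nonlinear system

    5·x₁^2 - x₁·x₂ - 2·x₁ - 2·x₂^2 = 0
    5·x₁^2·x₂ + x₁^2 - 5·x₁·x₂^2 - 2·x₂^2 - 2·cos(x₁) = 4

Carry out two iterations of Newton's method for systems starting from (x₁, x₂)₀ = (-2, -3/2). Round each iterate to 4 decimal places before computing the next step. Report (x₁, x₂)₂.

(4.4971, 12.1671)

At (-2, -3/2): F = (16.5000, -11.167706).
Jacobian J = [[10·x₁ - x₂ - 2, -x₁ - 4·x₂], [10·x₁·x₂ + 2·x₁ - 5·x₂^2 + 2·sin(x₁), 5·x₁^2 - 10·x₁·x₂ - 4·x₂]].
At the point, J = [[-20.5000, 8.0000], [12.931405, -4.0000]] (det J = -21.451241).
Solving J·Δ = −F gives Δ = (1.0881, 0.7258).
Then the next iterate is (x₁, x₂)₁ = (-0.9119, -0.7742).
Round to (-0.9119, -0.7742) and repeat: F = (4.076844, -6.077775), J = [[-10.3448, 4.0087], [0.657865, 0.194678]].
Δ = (5.4090, 12.9413), so (x₁, x₂)₂ = (4.4971, 12.1671).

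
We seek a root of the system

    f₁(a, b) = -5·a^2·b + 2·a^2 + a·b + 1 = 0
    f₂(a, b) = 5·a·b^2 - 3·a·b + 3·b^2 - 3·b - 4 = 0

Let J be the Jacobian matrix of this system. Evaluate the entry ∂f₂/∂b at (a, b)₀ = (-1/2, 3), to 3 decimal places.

1.500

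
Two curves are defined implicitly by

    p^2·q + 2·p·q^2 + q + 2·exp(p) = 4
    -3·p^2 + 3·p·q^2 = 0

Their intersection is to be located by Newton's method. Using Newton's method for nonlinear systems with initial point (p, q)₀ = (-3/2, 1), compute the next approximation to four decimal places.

At (-3/2, 1): F = (-3.303740, -11.2500).
Jacobian J = [[2·p·q + 2·q^2 + 2·exp(p), p^2 + 4·p·q + 1], [-6·p + 3·q^2, 6·p·q]].
At the point, J = [[-0.553740, -2.7500], [12.0000, -9.0000]] (det J = 37.983657).
Solving J·Δ = −F gives Δ = (0.0317, -1.2077).
Then the next iterate is (p, q)₁ = (-1.4683, -0.2077).

(-1.4683, -0.2077)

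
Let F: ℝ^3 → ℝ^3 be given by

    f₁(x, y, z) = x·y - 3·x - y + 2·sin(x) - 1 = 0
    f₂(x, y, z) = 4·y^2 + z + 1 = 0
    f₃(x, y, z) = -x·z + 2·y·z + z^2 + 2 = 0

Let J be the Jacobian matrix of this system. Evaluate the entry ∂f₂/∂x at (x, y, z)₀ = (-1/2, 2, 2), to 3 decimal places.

0.000

∂f₂/∂x = 0.
At (-1/2, 2, 2) this is 0.000.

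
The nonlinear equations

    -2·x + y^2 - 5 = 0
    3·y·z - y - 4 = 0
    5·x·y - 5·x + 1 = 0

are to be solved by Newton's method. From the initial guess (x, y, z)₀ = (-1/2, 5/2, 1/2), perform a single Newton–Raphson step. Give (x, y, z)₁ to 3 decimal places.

At (-1/2, 5/2, 1/2): F = (2.250, -2.750, -2.750).
Jacobian J = [[-2, 2·y, 0], [0, 3·z - 1, 3·y], [5·y - 5, 5·x, 0]].
At the point, J = [[-2.000, 5.000, 0.000], [0.000, 0.500, 7.500], [7.500, -2.500, 0.000]] (det J = 243.750).
Solving J·Δ = −F gives Δ = (0.250, -0.350, 0.390).
Then the next iterate is (x, y, z)₁ = (-0.250, 2.150, 0.890).

(-0.250, 2.150, 0.890)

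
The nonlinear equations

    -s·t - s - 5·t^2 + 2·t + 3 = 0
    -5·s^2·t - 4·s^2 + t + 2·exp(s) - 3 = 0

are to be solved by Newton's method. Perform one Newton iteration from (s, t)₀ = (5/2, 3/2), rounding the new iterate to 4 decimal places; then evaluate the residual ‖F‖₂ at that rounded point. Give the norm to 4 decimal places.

13.5687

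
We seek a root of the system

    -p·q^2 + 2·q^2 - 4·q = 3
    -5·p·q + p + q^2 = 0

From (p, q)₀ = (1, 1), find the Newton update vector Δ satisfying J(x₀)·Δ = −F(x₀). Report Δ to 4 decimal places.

(2.4000, -4.2000)

At (1, 1): F = (-6.0000, -3.0000).
Jacobian J = [[-q^2, -2·p·q + 4·q - 4], [-5·q + 1, -5·p + 2·q]].
At the point, J = [[-1.0000, -2.0000], [-4.0000, -3.0000]] (det J = -5.0000).
Solving J·Δ = −F gives Δ = (2.4000, -4.2000).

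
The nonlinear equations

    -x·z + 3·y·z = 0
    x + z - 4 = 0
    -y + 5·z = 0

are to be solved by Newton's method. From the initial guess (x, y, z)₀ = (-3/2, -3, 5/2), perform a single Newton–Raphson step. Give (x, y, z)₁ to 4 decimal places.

(4.2692, -1.3462, -0.2692)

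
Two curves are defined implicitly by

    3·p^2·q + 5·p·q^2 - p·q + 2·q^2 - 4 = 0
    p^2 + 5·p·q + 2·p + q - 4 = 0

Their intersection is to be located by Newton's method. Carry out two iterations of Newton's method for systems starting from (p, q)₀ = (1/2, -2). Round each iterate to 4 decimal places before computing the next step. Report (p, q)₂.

(-1.0496, -1.6347)

At (1/2, -2): F = (13.5000, -9.7500).
Jacobian J = [[6·p·q + 5·q^2 - q, 3·p^2 + 10·p·q - p + 4·q], [2·p + 5·q + 2, 5·p + 1]].
At the point, J = [[16.0000, -17.7500], [-7.0000, 3.5000]] (det J = -68.2500).
Solving J·Δ = −F gives Δ = (-1.8434, -0.9011).
Then the next iterate is (p, q)₁ = (-1.3434, -2.9011).
Round to (-1.3434, -2.9011) and repeat: F = (-63.304458, 11.703512), J = [[68.367032, 34.126548], [-15.1923, -5.7170]].
Δ = (0.2938, 1.2664), so (p, q)₂ = (-1.0496, -1.6347).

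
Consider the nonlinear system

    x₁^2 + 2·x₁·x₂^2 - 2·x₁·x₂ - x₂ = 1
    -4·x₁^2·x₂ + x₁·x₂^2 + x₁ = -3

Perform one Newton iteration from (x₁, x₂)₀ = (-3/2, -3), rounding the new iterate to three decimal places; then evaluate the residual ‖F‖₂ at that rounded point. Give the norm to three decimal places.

At (-3/2, -3): F = (-31.750, 15.000).
Jacobian J = [[2·x₁ + 2·x₂^2 - 2·x₂, 4·x₁·x₂ - 2·x₁ - 1], [-8·x₁·x₂ + x₂^2 + 1, -4·x₁^2 + 2·x₁·x₂]].
At the point, J = [[21.000, 20.000], [-26.000, 0.000]] (det J = 520.000).
Solving J·Δ = −F gives Δ = (0.577, 0.982).
Then the next iterate is (x₁, x₂)₁ = (-0.923, -2.018).
Re-evaluating at (-0.923, -2.018): F = (-9.37281, 5.19502), so ‖F‖₂ = 10.716.

10.716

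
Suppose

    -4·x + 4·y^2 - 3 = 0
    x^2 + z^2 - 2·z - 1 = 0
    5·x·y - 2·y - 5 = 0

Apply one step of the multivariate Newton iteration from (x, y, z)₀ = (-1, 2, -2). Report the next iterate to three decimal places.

At (-1, 2, -2): F = (17.000, 8.000, -19.000).
Jacobian J = [[-4, 8·y, 0], [2·x, 0, 2·z - 2], [5·y, 5·x - 2, 0]].
At the point, J = [[-4.000, 16.000, 0.000], [-2.000, 0.000, -6.000], [10.000, -7.000, 0.000]] (det J = -792.000).
Solving J·Δ = −F gives Δ = (1.402, -0.712, 0.866).
Then the next iterate is (x, y, z)₁ = (0.402, 1.288, -1.134).

(0.402, 1.288, -1.134)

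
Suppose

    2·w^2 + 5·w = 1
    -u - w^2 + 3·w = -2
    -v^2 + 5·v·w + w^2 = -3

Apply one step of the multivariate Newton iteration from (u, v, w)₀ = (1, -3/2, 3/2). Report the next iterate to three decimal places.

At (1, -3/2, 3/2): F = (11.000, 3.250, -8.250).
Jacobian J = [[0, 0, 4·w + 5], [-1, 0, -2·w + 3], [0, -2·v + 5·w, 5·v + 2·w]].
At the point, J = [[0.000, 0.000, 11.000], [-1.000, 0.000, 0.000], [0.000, 10.500, -4.500]] (det J = -115.500).
Solving J·Δ = −F gives Δ = (3.250, 0.357, -1.000).
Then the next iterate is (u, v, w)₁ = (4.250, -1.143, 0.500).

(4.250, -1.143, 0.500)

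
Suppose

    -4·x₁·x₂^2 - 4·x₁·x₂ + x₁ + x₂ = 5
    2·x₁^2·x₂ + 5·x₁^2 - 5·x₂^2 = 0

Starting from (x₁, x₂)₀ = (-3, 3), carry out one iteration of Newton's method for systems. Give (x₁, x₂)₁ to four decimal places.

(-1.9864, 1.9252)

At (-3, 3): F = (139.0000, 54.0000).
Jacobian J = [[-4·x₂^2 - 4·x₂ + 1, -8·x₁·x₂ - 4·x₁ + 1], [4·x₁·x₂ + 10·x₁, 2·x₁^2 - 10·x₂]].
At the point, J = [[-47.0000, 85.0000], [-66.0000, -12.0000]] (det J = 6174.0000).
Solving J·Δ = −F gives Δ = (1.0136, -1.0748).
Then the next iterate is (x₁, x₂)₁ = (-1.9864, 1.9252).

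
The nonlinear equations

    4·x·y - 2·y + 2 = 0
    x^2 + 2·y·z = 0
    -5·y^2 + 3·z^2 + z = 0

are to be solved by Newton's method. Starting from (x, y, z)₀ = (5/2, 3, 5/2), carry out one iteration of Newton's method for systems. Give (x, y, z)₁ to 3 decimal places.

(1.331, 1.504, 1.179)

At (5/2, 3, 5/2): F = (26.000, 21.250, -23.750).
Jacobian J = [[4·y, 4·x - 2, 0], [2·x, 2·z, 2·y], [0, -10·y, 6·z + 1]].
At the point, J = [[12.000, 8.000, 0.000], [5.000, 5.000, 6.000], [0.000, -30.000, 16.000]] (det J = 2480.000).
Solving J·Δ = −F gives Δ = (-1.169, -1.496, -1.321).
Then the next iterate is (x, y, z)₁ = (1.331, 1.504, 1.179).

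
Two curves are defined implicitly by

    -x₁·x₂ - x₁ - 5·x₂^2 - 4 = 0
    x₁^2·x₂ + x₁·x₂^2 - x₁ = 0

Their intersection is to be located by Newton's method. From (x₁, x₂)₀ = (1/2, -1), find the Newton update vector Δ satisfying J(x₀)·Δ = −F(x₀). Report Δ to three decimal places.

(-0.961, 0.947)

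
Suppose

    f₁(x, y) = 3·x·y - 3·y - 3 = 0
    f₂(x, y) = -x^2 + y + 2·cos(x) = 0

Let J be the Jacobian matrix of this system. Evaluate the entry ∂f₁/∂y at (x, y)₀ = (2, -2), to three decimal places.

3.000

∂f₁/∂y = 3·x - 3.
At (2, -2) this is 3.000.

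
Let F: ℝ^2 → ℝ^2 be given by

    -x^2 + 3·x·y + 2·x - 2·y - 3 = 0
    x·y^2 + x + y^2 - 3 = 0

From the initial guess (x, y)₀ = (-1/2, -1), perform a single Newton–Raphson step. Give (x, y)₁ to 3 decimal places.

At (-1/2, -1): F = (-0.750, -3.000).
Jacobian J = [[-2·x + 3·y + 2, 3·x - 2], [y^2 + 1, 2·x·y + 2·y]].
At the point, J = [[0.000, -3.500], [2.000, -1.000]] (det J = 7.000).
Solving J·Δ = −F gives Δ = (1.393, -0.214).
Then the next iterate is (x, y)₁ = (0.893, -1.214).

(0.893, -1.214)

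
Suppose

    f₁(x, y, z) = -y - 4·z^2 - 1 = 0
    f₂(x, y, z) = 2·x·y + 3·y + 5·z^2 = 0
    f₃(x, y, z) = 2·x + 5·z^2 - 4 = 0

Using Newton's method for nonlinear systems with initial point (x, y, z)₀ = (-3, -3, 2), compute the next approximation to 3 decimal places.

(-0.109, -4.375, 1.211)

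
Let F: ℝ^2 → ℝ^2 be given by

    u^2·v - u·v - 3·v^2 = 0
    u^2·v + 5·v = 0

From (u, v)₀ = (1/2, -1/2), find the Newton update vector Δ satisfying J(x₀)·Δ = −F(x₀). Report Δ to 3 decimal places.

(-2.864, 0.227)

At (1/2, -1/2): F = (-0.625, -2.625).
Jacobian J = [[2·u·v - v, u^2 - u - 6·v], [2·u·v, u^2 + 5]].
At the point, J = [[0.000, 2.750], [-0.500, 5.250]] (det J = 1.375).
Solving J·Δ = −F gives Δ = (-2.864, 0.227).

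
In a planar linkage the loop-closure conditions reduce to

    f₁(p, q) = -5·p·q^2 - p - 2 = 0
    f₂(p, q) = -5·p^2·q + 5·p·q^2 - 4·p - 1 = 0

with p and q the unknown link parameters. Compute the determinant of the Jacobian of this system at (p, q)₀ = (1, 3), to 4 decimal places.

-820.0000

J = [[-5·q^2 - 1, -10·p·q], [-10·p·q + 5·q^2 - 4, -5·p^2 + 10·p·q]].
At the point, J = [[-46.0000, -30.0000], [11.0000, 25.0000]].
det J = -820.0000.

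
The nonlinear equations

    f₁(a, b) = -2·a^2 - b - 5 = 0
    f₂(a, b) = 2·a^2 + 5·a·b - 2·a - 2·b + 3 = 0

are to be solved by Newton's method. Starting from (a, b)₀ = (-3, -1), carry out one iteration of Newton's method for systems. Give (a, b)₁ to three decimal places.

(-1.126, -0.507)

At (-3, -1): F = (-22.000, 44.000).
Jacobian J = [[-4·a, -1], [4·a + 5·b - 2, 5·a - 2]].
At the point, J = [[12.000, -1.000], [-19.000, -17.000]] (det J = -223.000).
Solving J·Δ = −F gives Δ = (1.874, 0.493).
Then the next iterate is (a, b)₁ = (-1.126, -0.507).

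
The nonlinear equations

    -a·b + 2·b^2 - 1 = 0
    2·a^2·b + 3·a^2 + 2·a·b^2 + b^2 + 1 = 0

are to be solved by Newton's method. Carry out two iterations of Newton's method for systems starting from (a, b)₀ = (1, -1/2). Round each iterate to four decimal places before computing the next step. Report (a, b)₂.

(-1.6295, -1.0941)

At (1, -1/2): F = (0.0000, 3.7500).
Jacobian J = [[-b, -a + 4·b], [4·a·b + 6·a + 2·b^2, 2·a^2 + 4·a·b + 2·b]].
At the point, J = [[0.5000, -3.0000], [4.5000, -1.0000]] (det J = 13.0000).
Solving J·Δ = −F gives Δ = (-0.8654, -0.1442).
Then the next iterate is (a, b)₁ = (0.1346, -0.6442).
Round to (0.1346, -0.6442) and repeat: F = (-0.083303, 1.557719), J = [[0.6442, -2.7114], [1.290750, -1.599003]].
Δ = (-1.7641, -0.4499), so (a, b)₂ = (-1.6295, -1.0941).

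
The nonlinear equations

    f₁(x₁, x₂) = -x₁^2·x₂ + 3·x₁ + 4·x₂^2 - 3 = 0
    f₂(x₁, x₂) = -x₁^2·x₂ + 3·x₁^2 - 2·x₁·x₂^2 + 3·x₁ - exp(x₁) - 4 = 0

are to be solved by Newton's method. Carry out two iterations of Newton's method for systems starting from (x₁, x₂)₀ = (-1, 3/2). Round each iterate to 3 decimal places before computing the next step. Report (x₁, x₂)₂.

(-1.252, 1.510)

At (-1, 3/2): F = (1.500, -1.36788).
Jacobian J = [[-2·x₁·x₂ + 3, -x₁^2 + 8·x₂], [-2·x₁·x₂ + 6·x₁ - 2·x₂^2 - exp(x₁) + 3, -x₁^2 - 4·x₁·x₂]].
At the point, J = [[6.000, 11.000], [-4.86788, 5.000]] (det J = 83.54667).
Solving J·Δ = −F gives Δ = (-0.270, 0.011).
Then the next iterate is (x₁, x₂)₁ = (-1.270, 1.511).
Round to (-1.270, 1.511) and repeat: F = (-0.11461, 0.10990), J = [[6.83794, 10.47510], [-5.62913, 6.06298]].
Δ = (0.018, -0.001), so (x₁, x₂)₂ = (-1.252, 1.510).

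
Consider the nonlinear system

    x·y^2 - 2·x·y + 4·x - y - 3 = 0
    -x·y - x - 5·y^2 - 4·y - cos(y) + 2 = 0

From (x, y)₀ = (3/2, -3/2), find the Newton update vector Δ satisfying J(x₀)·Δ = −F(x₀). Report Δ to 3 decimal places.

(-1.006, 0.361)

At (3/2, -3/2): F = (12.375, -2.57074).
Jacobian J = [[y^2 - 2·y + 4, 2·x·y - 2·x - 1], [-y - 1, -x - 10·y + sin(y) - 4]].
At the point, J = [[9.250, -8.500], [0.500, 8.50251]] (det J = 82.89817).
Solving J·Δ = −F gives Δ = (-1.006, 0.361).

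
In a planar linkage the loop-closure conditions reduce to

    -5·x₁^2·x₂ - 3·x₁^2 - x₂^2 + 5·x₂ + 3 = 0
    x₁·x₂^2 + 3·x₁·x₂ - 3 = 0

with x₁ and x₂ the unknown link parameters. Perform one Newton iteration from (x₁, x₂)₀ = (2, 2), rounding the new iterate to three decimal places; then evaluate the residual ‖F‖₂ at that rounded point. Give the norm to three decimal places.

12.510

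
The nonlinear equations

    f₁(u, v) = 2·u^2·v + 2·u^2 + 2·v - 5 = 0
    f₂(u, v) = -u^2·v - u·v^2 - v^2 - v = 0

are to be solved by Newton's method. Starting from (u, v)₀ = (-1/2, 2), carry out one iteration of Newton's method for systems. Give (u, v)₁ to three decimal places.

At (-1/2, 2): F = (0.500, -4.500).
Jacobian J = [[4·u·v + 4·u, 2·u^2 + 2], [-2·u·v - v^2, -u^2 - 2·u·v - 2·v - 1]].
At the point, J = [[-6.000, 2.500], [-2.000, -3.250]] (det J = 24.500).
Solving J·Δ = −F gives Δ = (-0.393, -1.143).
Then the next iterate is (u, v)₁ = (-0.893, 0.857).

(-0.893, 0.857)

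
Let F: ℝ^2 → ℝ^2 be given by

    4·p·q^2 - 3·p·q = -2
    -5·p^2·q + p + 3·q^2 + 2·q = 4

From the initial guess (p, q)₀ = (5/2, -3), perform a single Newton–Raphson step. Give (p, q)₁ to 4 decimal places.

(1.7562, -1.7996)

At (5/2, -3): F = (114.5000, 113.2500).
Jacobian J = [[4·q^2 - 3·q, 8·p·q - 3·p], [-10·p·q + 1, -5·p^2 + 6·q + 2]].
At the point, J = [[45.0000, -67.5000], [76.0000, -47.2500]] (det J = 3003.7500).
Solving J·Δ = −F gives Δ = (-0.7438, 1.2004).
Then the next iterate is (p, q)₁ = (1.7562, -1.7996).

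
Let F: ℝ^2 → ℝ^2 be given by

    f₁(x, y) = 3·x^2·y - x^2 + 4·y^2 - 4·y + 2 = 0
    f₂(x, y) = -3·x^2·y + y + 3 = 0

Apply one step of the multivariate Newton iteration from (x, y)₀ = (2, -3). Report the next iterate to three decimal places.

(1.541, -1.228)

At (2, -3): F = (10.000, 36.000).
Jacobian J = [[6·x·y - 2·x, 3·x^2 + 8·y - 4], [-6·x·y, -3·x^2 + 1]].
At the point, J = [[-40.000, -16.000], [36.000, -11.000]] (det J = 1016.000).
Solving J·Δ = −F gives Δ = (-0.459, 1.772).
Then the next iterate is (x, y)₁ = (1.541, -1.228).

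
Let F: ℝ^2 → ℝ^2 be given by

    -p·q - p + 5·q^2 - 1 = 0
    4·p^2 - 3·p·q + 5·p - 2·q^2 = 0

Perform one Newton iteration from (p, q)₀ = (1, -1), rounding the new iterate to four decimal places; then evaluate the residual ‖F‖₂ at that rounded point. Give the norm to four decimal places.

2.3024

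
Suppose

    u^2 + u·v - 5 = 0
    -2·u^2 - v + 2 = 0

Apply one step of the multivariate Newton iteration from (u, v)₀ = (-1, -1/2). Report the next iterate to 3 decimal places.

At (-1, -1/2): F = (-3.500, 0.500).
Jacobian J = [[2·u + v, u], [-4·u, -1]].
At the point, J = [[-2.500, -1.000], [4.000, -1.000]] (det J = 6.500).
Solving J·Δ = −F gives Δ = (-0.615, -1.962).
Then the next iterate is (u, v)₁ = (-1.615, -2.462).

(-1.615, -2.462)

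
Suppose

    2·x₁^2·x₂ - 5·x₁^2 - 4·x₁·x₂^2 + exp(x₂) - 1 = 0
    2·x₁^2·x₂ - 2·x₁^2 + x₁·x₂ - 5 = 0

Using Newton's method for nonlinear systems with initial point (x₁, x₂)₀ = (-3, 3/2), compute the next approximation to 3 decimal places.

(-3.702, 1.323)

At (-3, 3/2): F = (12.48169, -0.500).
Jacobian J = [[4·x₁·x₂ - 10·x₁ - 4·x₂^2, 2·x₁^2 - 8·x₁·x₂ + exp(x₂)], [4·x₁·x₂ - 4·x₁ + x₂, 2·x₁^2 + x₁]].
At the point, J = [[3.000, 58.48169], [-4.500, 15.000]] (det J = 308.16760).
Solving J·Δ = −F gives Δ = (-0.702, -0.177).
Then the next iterate is (x₁, x₂)₁ = (-3.702, 1.323).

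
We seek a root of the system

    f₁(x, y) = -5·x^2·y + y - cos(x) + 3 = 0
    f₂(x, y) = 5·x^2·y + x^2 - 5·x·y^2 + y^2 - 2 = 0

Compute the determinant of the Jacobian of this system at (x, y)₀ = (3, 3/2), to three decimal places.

1614.423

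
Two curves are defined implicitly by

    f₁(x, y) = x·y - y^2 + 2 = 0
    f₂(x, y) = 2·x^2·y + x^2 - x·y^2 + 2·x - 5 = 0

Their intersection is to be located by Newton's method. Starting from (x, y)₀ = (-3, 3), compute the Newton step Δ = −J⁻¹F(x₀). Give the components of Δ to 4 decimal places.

(0.4054, -1.6426)

At (-3, 3): F = (-16.0000, 79.0000).
Jacobian J = [[y, x - 2·y], [4·x·y + 2·x - y^2 + 2, 2·x^2 - 2·x·y]].
At the point, J = [[3.0000, -9.0000], [-49.0000, 36.0000]] (det J = -333.0000).
Solving J·Δ = −F gives Δ = (0.4054, -1.6426).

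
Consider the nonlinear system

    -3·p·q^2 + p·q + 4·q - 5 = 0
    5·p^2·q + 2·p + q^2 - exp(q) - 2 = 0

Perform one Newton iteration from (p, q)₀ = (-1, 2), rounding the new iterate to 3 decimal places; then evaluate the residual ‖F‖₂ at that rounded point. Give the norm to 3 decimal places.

At (-1, 2): F = (13.000, 2.61094).
Jacobian J = [[-3·q^2 + q, -6·p·q + p + 4], [10·p·q + 2, 5·p^2 + 2·q - exp(q)]].
At the point, J = [[-10.000, 15.000], [-18.000, 1.61094]] (det J = 253.89056).
Solving J·Δ = −F gives Δ = (0.072, -0.819).
Then the next iterate is (p, q)₁ = (-0.928, 1.181).
Re-evaluating at (-0.928, 1.181): F = (2.51105, -0.63358), so ‖F‖₂ = 2.590.

2.590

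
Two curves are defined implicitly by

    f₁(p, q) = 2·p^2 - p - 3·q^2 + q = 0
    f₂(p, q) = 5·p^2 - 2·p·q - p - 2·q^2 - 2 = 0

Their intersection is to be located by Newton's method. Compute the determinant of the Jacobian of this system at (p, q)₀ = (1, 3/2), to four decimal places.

J = [[4·p - 1, -6·q + 1], [10·p - 2·q - 1, -2·p - 4·q]].
At the point, J = [[3.0000, -8.0000], [6.0000, -8.0000]].
det J = 24.0000.

24.0000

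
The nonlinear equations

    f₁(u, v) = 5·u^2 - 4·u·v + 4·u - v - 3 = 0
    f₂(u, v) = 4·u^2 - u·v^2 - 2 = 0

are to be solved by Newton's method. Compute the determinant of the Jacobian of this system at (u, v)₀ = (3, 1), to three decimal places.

119.000

J = [[10·u - 4·v + 4, -4·u - 1], [8·u - v^2, -2·u·v]].
At the point, J = [[30.000, -13.000], [23.000, -6.000]].
det J = 119.000.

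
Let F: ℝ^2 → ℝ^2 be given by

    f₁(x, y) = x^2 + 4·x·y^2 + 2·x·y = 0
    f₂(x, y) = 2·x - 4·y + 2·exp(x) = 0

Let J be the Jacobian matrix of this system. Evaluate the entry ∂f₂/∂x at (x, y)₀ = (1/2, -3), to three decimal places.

5.297

∂f₂/∂x = 2·exp(x) + 2.
At (1/2, -3) this is 5.297.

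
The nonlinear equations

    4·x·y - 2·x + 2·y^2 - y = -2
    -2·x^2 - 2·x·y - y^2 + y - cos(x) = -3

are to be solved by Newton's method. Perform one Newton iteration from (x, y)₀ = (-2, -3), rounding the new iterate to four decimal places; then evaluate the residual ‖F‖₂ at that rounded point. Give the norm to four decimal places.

At (-2, -3): F = (51.0000, -28.583853).
Jacobian J = [[4·y - 2, 4·x + 4·y - 1], [-4·x - 2·y + sin(x), -2·x - 2·y + 1]].
At the point, J = [[-14.0000, -21.0000], [13.090703, 11.0000]] (det J = 120.904754).
Solving J·Δ = −F gives Δ = (0.3247, 2.2121).
Then the next iterate is (x, y)₁ = (-1.6753, -0.7879).
Re-evaluating at (-1.6753, -0.7879): F = (12.659948, -6.557571), so ‖F‖₂ = 14.2575.

14.2575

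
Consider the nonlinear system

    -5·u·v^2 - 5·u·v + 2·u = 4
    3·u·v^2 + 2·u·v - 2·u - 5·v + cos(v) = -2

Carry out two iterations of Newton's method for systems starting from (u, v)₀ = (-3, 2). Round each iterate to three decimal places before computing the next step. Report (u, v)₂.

At (-3, 2): F = (80.000, -50.41615).
Jacobian J = [[-5·v^2 - 5·v + 2, -10·u·v - 5·u], [3·v^2 + 2·v - 2, 6·u·v + 2·u - sin(v) - 5]].
At the point, J = [[-28.000, 75.000], [14.000, -47.90930]] (det J = 291.46033).
Solving J·Δ = −F gives Δ = (0.177, -1.001).
Then the next iterate is (u, v)₁ = (-2.823, 0.999).
Round to (-2.823, 0.999) and repeat: F = (18.54167, -10.90028), J = [[-7.98501, 42.31677], [2.99200, -28.40799]].
Δ = (0.653, -0.315), so (u, v)₂ = (-2.170, 0.684).

(-2.170, 0.684)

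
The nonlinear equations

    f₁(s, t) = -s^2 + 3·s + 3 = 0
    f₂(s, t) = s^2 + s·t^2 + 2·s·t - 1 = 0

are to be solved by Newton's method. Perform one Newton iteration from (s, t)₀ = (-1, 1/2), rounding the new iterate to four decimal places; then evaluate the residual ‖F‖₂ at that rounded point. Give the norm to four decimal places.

0.4161

At (-1, 1/2): F = (-1.0000, -1.2500).
Jacobian J = [[-2·s + 3, 0], [2·s + t^2 + 2·t, 2·s·t + 2·s]].
At the point, J = [[5.0000, 0.0000], [-0.7500, -3.0000]] (det J = -15.0000).
Solving J·Δ = −F gives Δ = (0.2000, -0.4667).
Then the next iterate is (s, t)₁ = (-0.8000, 0.0333).
Re-evaluating at (-0.8000, 0.0333): F = (-0.0400, -0.414167), so ‖F‖₂ = 0.4161.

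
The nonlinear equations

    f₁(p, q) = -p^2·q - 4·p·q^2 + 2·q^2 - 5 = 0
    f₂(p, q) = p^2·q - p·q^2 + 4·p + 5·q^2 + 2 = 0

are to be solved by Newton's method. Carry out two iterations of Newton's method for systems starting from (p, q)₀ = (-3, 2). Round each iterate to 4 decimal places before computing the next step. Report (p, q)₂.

(-10.8989, -0.3308)

At (-3, 2): F = (33.0000, 40.0000).
Jacobian J = [[-2·p·q - 4·q^2, -p^2 - 8·p·q + 4·q], [2·p·q - q^2 + 4, p^2 - 2·p·q + 10·q]].
At the point, J = [[-4.0000, 47.0000], [-12.0000, 41.0000]] (det J = 400.0000).
Solving J·Δ = −F gives Δ = (1.3175, -0.5900).
Then the next iterate is (p, q)₁ = (-1.6825, 1.4100).
Round to (-1.6825, 1.4100) and repeat: F = (8.364676, 12.546915), J = [[-3.207750, 21.787794], [-2.732750, 21.675456]].
Δ = (-9.2164, -1.7408), so (p, q)₂ = (-10.8989, -0.3308).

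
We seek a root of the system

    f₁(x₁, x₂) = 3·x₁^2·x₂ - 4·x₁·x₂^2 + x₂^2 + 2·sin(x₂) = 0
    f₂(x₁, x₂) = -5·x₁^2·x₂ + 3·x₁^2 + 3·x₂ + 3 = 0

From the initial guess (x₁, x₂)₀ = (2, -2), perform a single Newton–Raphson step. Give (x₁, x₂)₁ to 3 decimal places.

(1.260, -1.382)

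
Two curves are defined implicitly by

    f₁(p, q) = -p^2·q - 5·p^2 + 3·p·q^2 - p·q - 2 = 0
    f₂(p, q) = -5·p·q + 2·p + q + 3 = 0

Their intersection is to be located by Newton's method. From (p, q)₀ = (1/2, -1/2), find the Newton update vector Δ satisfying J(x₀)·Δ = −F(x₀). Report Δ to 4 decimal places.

At (1/2, -1/2): F = (-2.5000, 4.7500).
Jacobian J = [[-2·p·q - 10·p + 3·q^2 - q, -p^2 + 6·p·q - p], [-5·q + 2, -5·p + 1]].
At the point, J = [[-3.2500, -2.2500], [4.5000, -1.5000]] (det J = 15.0000).
Solving J·Δ = −F gives Δ = (-0.9625, 0.2792).

(-0.9625, 0.2792)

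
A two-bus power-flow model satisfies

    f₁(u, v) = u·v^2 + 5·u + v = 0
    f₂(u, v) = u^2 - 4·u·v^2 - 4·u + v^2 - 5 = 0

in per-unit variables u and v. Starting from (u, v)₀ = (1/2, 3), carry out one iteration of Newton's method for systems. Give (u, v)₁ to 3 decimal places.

(0.458, 0.646)

At (1/2, 3): F = (10.000, -15.750).
Jacobian J = [[v^2 + 5, 2·u·v + 1], [2·u - 4·v^2 - 4, -8·u·v + 2·v]].
At the point, J = [[14.000, 4.000], [-39.000, -6.000]] (det J = 72.000).
Solving J·Δ = −F gives Δ = (-0.042, -2.354).
Then the next iterate is (u, v)₁ = (0.458, 0.646).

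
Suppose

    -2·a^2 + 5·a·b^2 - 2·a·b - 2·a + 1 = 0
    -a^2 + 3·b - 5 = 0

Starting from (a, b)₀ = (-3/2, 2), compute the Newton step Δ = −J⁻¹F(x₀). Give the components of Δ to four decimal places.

(0.7606, -0.3440)

At (-3/2, 2): F = (-24.5000, -1.2500).
Jacobian J = [[-4·a + 5·b^2 - 2·b - 2, 10·a·b - 2·a], [-2·a, 3]].
At the point, J = [[20.0000, -27.0000], [3.0000, 3.0000]] (det J = 141.0000).
Solving J·Δ = −F gives Δ = (0.7606, -0.3440).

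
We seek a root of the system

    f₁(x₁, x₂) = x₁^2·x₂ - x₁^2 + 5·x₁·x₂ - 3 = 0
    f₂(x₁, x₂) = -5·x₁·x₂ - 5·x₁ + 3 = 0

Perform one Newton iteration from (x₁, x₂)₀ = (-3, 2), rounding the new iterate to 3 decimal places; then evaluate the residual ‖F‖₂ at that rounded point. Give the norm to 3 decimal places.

78.171

At (-3, 2): F = (-24.000, 48.000).
Jacobian J = [[2·x₁·x₂ - 2·x₁ + 5·x₂, x₁^2 + 5·x₁], [-5·x₂ - 5, -5·x₁]].
At the point, J = [[4.000, -6.000], [-15.000, 15.000]] (det J = -30.000).
Solving J·Δ = −F gives Δ = (-2.400, -5.600).
Then the next iterate is (x₁, x₂)₁ = (-5.400, -3.600).
Re-evaluating at (-5.400, -3.600): F = (-39.936, -67.200), so ‖F‖₂ = 78.171.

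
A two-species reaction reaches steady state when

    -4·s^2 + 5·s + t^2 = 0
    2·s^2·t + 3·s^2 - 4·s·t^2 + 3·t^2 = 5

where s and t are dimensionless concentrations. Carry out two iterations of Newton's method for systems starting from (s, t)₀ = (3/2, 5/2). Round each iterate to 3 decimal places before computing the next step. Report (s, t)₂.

At (3/2, 5/2): F = (4.750, -5.750).
Jacobian J = [[-8·s + 5, 2·t], [4·s·t + 6·s - 4·t^2, 2·s^2 - 8·s·t + 6·t]].
At the point, J = [[-7.000, 5.000], [-1.000, -10.500]] (det J = 78.500).
Solving J·Δ = −F gives Δ = (0.269, -0.573).
Then the next iterate is (s, t)₁ = (1.769, 1.927).
Round to (1.769, 1.927) and repeat: F = (0.04088, 1.31311), J = [[-9.152, 3.854], [9.39614, -9.45018]].
Δ = (0.108, 0.247), so (s, t)₂ = (1.877, 2.174).

(1.877, 2.174)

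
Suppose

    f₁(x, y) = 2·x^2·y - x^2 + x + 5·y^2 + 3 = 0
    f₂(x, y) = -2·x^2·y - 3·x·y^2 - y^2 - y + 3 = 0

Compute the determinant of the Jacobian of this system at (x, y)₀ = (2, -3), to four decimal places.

-957.0000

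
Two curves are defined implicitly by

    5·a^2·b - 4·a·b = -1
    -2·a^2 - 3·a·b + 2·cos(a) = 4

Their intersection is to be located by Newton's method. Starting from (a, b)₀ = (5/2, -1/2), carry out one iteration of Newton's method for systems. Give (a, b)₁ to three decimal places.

(1.176, -0.701)

At (5/2, -1/2): F = (-9.625, -14.35229).
Jacobian J = [[10·a·b - 4·b, 5·a^2 - 4·a], [-4·a - 3·b - 2·sin(a), -3·a]].
At the point, J = [[-10.500, 21.250], [-9.69694, -7.500]] (det J = 284.81007).
Solving J·Δ = −F gives Δ = (-1.324, -0.201).
Then the next iterate is (a, b)₁ = (1.176, -0.701).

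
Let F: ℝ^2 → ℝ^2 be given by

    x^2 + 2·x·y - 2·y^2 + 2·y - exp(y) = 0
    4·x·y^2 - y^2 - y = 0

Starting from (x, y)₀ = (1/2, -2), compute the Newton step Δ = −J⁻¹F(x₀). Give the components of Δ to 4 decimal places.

(0.0267, 1.2854)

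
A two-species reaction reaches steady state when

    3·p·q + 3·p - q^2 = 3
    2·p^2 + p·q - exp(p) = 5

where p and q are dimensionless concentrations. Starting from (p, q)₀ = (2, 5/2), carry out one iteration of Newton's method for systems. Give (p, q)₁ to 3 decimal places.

(0.720, 4.185)

At (2, 5/2): F = (11.750, 0.61094).
Jacobian J = [[3·q + 3, 3·p - 2·q], [4·p + q - exp(p), p]].
At the point, J = [[10.500, 1.000], [3.11094, 2.000]] (det J = 17.88906).
Solving J·Δ = −F gives Δ = (-1.280, 1.685).
Then the next iterate is (p, q)₁ = (0.720, 4.185).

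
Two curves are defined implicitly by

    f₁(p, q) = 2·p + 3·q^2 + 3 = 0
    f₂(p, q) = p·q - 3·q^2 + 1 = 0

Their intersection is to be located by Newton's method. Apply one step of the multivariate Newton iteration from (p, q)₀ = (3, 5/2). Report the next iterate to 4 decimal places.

At (3, 5/2): F = (27.7500, -10.2500).
Jacobian J = [[2, 6·q], [q, p - 6·q]].
At the point, J = [[2.0000, 15.0000], [2.5000, -12.0000]] (det J = -61.5000).
Solving J·Δ = −F gives Δ = (-2.9146, -1.4614).
Then the next iterate is (p, q)₁ = (0.0854, 1.0386).

(0.0854, 1.0386)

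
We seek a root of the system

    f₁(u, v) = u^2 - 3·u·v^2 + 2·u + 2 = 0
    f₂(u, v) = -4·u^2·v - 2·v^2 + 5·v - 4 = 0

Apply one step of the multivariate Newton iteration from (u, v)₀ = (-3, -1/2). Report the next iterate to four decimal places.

At (-3, -1/2): F = (7.2500, 11.0000).
Jacobian J = [[2·u - 3·v^2 + 2, -6·u·v], [-8·u·v, -4·u^2 - 4·v + 5]].
At the point, J = [[-4.7500, -9.0000], [-12.0000, -29.0000]] (det J = 29.7500).
Solving J·Δ = −F gives Δ = (3.7395, -1.1681).
Then the next iterate is (u, v)₁ = (0.7395, -1.6681).

(0.7395, -1.6681)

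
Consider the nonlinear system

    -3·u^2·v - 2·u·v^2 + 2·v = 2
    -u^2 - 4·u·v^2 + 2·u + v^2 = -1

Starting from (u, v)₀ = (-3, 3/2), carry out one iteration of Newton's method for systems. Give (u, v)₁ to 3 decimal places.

At (-3, 3/2): F = (-26.000, 15.250).
Jacobian J = [[-6·u·v - 2·v^2, -3·u^2 - 4·u·v + 2], [-2·u - 4·v^2 + 2, -8·u·v + 2·v]].
At the point, J = [[22.500, -7.000], [-1.000, 39.000]] (det J = 870.500).
Solving J·Δ = −F gives Δ = (1.042, -0.364).
Then the next iterate is (u, v)₁ = (-1.958, 1.136).

(-1.958, 1.136)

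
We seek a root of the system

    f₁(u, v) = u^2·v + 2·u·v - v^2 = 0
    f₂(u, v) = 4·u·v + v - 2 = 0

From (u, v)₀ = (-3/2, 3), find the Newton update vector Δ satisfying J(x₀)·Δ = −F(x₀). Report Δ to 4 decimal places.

At (-3/2, 3): F = (-11.2500, -17.0000).
Jacobian J = [[2·u·v + 2·v, u^2 + 2·u - 2·v], [4·v, 4·u + 1]].
At the point, J = [[-3.0000, -6.7500], [12.0000, -5.0000]] (det J = 96.0000).
Solving J·Δ = −F gives Δ = (0.6094, -1.9375).

(0.6094, -1.9375)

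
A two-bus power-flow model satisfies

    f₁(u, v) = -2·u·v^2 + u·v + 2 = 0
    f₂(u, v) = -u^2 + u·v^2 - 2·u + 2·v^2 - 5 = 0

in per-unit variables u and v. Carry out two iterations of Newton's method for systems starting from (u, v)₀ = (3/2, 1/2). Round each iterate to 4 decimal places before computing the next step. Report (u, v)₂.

At (3/2, 1/2): F = (2.0000, -9.3750).
Jacobian J = [[-2·v^2 + v, -4·u·v + u], [-2·u + v^2 - 2, 2·u·v + 4·v]].
At the point, J = [[0.0000, -1.5000], [-4.7500, 3.5000]] (det J = -7.1250).
Solving J·Δ = −F gives Δ = (-0.9912, 1.3333).
Then the next iterate is (u, v)₁ = (0.5088, 1.8333).
Round to (0.5088, 1.8333) and repeat: F = (-0.487359, 2.155571), J = [[-4.888678, -3.222332], [0.343389, 9.198766]].
Δ = (0.0561, -0.2364), so (u, v)₂ = (0.5649, 1.5969).

(0.5649, 1.5969)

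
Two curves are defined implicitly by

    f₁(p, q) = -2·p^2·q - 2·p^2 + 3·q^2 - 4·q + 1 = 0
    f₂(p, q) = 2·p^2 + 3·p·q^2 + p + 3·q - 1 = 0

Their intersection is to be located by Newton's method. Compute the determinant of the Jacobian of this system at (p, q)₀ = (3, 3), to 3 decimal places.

-2576.000

J = [[-4·p·q - 4·p, -2·p^2 + 6·q - 4], [4·p + 3·q^2 + 1, 6·p·q + 3]].
At the point, J = [[-48.000, -4.000], [40.000, 57.000]].
det J = -2576.000.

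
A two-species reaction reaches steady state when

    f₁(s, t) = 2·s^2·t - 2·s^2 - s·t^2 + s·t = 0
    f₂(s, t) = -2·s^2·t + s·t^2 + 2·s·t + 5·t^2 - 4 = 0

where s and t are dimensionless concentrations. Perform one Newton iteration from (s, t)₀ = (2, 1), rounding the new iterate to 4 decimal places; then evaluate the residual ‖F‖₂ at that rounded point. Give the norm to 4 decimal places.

0.0800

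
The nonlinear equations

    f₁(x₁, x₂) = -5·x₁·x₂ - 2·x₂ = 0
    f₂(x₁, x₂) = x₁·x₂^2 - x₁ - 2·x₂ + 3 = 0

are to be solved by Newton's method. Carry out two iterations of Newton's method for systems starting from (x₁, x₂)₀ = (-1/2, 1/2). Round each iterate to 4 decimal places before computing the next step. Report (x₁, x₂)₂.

At (-1/2, 1/2): F = (0.2500, 2.3750).
Jacobian J = [[-5·x₂, -5·x₁ - 2], [x₂^2 - 1, 2·x₁·x₂ - 2]].
At the point, J = [[-2.5000, 0.5000], [-0.7500, -2.5000]] (det J = 6.6250).
Solving J·Δ = −F gives Δ = (0.2736, 0.8679).
Then the next iterate is (x₁, x₂)₁ = (-0.2264, 1.3679).
Round to (-0.2264, 1.3679) and repeat: F = (-1.187337, 0.066972), J = [[-6.8395, -0.8680], [0.871150, -2.619385]].
Δ = (-0.1697, -0.0309), so (x₁, x₂)₂ = (-0.3961, 1.3370).

(-0.3961, 1.3370)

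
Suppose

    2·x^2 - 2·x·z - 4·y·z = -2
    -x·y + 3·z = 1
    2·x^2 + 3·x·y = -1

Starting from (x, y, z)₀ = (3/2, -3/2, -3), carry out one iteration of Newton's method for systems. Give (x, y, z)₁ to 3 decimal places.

(0.000, -0.722, 0.722)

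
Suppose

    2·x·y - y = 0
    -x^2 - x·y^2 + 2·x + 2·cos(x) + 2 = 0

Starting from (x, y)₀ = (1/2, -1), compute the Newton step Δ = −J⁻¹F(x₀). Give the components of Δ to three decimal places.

(0.000, -4.005)

At (1/2, -1): F = (0.000, 4.00517).
Jacobian J = [[2·y, 2·x - 1], [-2·x - y^2 - 2·sin(x) + 2, -2·x·y]].
At the point, J = [[-2.000, 0.000], [-0.95885, 1.000]] (det J = -2.000).
Solving J·Δ = −F gives Δ = (0.000, -4.005).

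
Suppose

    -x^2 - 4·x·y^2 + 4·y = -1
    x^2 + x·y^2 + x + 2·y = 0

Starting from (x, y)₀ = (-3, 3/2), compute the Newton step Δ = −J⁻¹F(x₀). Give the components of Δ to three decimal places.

(2.023, -0.473)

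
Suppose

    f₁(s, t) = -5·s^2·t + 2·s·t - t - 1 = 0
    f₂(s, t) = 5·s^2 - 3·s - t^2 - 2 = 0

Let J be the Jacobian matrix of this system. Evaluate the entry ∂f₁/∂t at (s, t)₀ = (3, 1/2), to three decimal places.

∂f₁/∂t = -5·s^2 + 2·s - 1.
At (3, 1/2) this is -40.000.

-40.000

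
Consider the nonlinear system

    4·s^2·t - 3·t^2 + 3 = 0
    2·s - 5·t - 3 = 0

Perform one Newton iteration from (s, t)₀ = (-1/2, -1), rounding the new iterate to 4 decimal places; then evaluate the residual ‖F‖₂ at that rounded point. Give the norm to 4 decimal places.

0.0630

At (-1/2, -1): F = (-1.0000, 1.0000).
Jacobian J = [[8·s·t, 4·s^2 - 6·t], [2, -5]].
At the point, J = [[4.0000, 7.0000], [2.0000, -5.0000]] (det J = -34.0000).
Solving J·Δ = −F gives Δ = (-0.0588, 0.1765).
Then the next iterate is (s, t)₁ = (-0.5588, -0.8235).
Re-evaluating at (-0.5588, -0.8235): F = (-0.063033, -0.0001), so ‖F‖₂ = 0.0630.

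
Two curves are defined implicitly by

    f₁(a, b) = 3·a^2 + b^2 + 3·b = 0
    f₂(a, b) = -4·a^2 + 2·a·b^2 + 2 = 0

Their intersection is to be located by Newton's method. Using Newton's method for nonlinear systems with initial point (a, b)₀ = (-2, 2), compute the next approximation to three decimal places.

(3.917, 9.000)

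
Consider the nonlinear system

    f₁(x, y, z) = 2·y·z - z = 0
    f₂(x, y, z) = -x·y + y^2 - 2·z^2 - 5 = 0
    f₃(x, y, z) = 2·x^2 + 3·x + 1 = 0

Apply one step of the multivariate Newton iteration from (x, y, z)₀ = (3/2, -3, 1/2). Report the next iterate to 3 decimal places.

At (3/2, -3, 1/2): F = (-3.500, 8.000, 10.000).
Jacobian J = [[0, 2·z, 2·y - 1], [-y, -x + 2·y, -4·z], [4·x + 3, 0, 0]].
At the point, J = [[0.000, 1.000, -7.000], [3.000, -7.500, -2.000], [9.000, 0.000, 0.000]] (det J = -490.500).
Solving J·Δ = −F gives Δ = (-1.111, 0.728, -0.396).
Then the next iterate is (x, y, z)₁ = (0.389, -2.272, 0.104).

(0.389, -2.272, 0.104)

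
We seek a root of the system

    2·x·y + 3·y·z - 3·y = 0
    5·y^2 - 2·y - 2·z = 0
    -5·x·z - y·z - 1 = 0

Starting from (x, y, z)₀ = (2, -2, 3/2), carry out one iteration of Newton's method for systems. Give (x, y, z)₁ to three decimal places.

(-0.809, -1.122, 2.344)

At (2, -2, 3/2): F = (-11.000, 21.000, -13.000).
Jacobian J = [[2·y, 2·x + 3·z - 3, 3·y], [0, 10·y - 2, -2], [-5·z, -z, -5·x - y]].
At the point, J = [[-4.000, 5.500, -6.000], [0.000, -22.000, -2.000], [-7.500, -1.500, -8.000]] (det J = 380.500).
Solving J·Δ = −F gives Δ = (-2.809, 0.878, 0.844).
Then the next iterate is (x, y, z)₁ = (-0.809, -1.122, 2.344).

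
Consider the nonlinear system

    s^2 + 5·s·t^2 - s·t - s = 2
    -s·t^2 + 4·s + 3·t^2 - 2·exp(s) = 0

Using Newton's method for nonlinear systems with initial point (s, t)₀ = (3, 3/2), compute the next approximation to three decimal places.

(2.267, 0.966)

At (3, 3/2): F = (33.250, -28.17107).
Jacobian J = [[2·s + 5·t^2 - t - 1, 10·s·t - s], [-t^2 - 2·exp(s) + 4, -2·s·t + 6·t]].
At the point, J = [[14.750, 42.000], [-38.42107, 0.000]] (det J = 1613.68510).
Solving J·Δ = −F gives Δ = (-0.733, -0.534).
Then the next iterate is (s, t)₁ = (2.267, 0.966).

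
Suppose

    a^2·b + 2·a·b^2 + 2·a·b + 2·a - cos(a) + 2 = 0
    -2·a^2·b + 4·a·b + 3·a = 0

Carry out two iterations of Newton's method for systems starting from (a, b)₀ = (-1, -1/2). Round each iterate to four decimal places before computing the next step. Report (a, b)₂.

At (-1, -1/2): F = (-0.540302, 0.0000).
Jacobian J = [[2·a·b + 2·b^2 + 2·b + sin(a) + 2, a^2 + 4·a·b + 2·a], [-4·a·b + 4·b + 3, -2·a^2 + 4·a]].
At the point, J = [[1.658529, 1.0000], [-1.0000, -6.0000]] (det J = -8.951174).
Solving J·Δ = −F gives Δ = (0.3622, -0.0604).
Then the next iterate is (a, b)₁ = (-0.6378, -0.5604).
Round to (-0.6378, -0.5604) and repeat: F = (0.007274, -0.027779), J = [[1.626713, 0.560881], [-0.671292, -3.364778]].
Δ = (-0.0017, -0.0079), so (a, b)₂ = (-0.6395, -0.5683).

(-0.6395, -0.5683)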